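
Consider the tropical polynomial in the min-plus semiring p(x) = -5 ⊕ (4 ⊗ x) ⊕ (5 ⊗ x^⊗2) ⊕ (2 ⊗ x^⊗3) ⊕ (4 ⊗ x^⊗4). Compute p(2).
p(2) = -5

A tropical monomial a ⊗ x^⊗i evaluates to a + i · x. Evaluating each term at x = 2:
  Term 0 contributes -5 + 0 · 2 = -5
  Term 1 contributes 4 + 1 · 2 = 6
  Term 2 contributes 5 + 2 · 2 = 9
  Term 3 contributes 2 + 3 · 2 = 8
  Term 4 contributes 4 + 4 · 2 = 12
p(2) = ⊕ of these = min[-5, 6, 9, 8, 12] = -5.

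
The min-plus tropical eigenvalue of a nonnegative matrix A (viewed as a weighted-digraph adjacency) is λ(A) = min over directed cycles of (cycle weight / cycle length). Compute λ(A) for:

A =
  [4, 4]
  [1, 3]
λ(A) = 5/2

Enumerate directed cycles and compute their means (weight / length). Sample:
  cycle 0 → 0: weight = 4, length = 1, mean = 4/1 ≈ 4.000
  cycle 1 → 1: weight = 3, length = 1, mean = 3/1 ≈ 3.000
  cycle 0 → 1 → 0: weight = 5, length = 2, mean = 5/2 ≈ 2.500
  cycle 1 → 0 → 1: weight = 5, length = 2, mean = 5/2 ≈ 2.500
Minimum mean = 2.500, attained e.g. along the cycle 0 → 1 → 0 with weight 5 and length 2. So λ(A) = 5/2 = 5/2.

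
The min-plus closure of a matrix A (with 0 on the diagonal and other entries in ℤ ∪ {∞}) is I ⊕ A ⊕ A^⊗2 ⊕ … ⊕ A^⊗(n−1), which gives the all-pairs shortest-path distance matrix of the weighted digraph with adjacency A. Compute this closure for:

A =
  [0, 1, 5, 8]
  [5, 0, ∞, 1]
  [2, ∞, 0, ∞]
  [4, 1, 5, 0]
Closure =
  [0, 1, 5, 2]
  [5, 0, 6, 1]
  [2, 3, 0, 4]
  [4, 1, 5, 0]

This is the Floyd-Warshall all-pairs shortest-path computation. For each intermediate vertex k = 0, 1, …, 3, update dist[i][j] ← min(dist[i][j], dist[i][k] + dist[k][j]). The final matrix gives, for each (i, j), the minimum total weight of any directed path from i to j (possibly empty when i = j).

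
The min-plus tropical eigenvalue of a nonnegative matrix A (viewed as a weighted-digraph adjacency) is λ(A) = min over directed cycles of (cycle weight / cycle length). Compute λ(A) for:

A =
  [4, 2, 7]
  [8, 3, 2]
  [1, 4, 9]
λ(A) = 5/3

Enumerate directed cycles and compute their means (weight / length). Sample:
  cycle 0 → 0: weight = 4, length = 1, mean = 4/1 ≈ 4.000
  cycle 1 → 1: weight = 3, length = 1, mean = 3/1 ≈ 3.000
  cycle 2 → 2: weight = 9, length = 1, mean = 9/1 ≈ 9.000
  cycle 0 → 1 → 0: weight = 10, length = 2, mean = 10/2 ≈ 5.000
  cycle 0 → 2 → 0: weight = 8, length = 2, mean = 8/2 ≈ 4.000
  cycle 1 → 0 → 1: weight = 10, length = 2, mean = 10/2 ≈ 5.000
Minimum mean = 1.667, attained e.g. along the cycle 0 → 1 → 2 → 0 with weight 5 and length 3. So λ(A) = 5/3 = 5/3.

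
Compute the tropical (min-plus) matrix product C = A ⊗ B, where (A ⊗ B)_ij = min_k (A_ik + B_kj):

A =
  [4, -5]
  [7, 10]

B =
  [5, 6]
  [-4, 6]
A ⊗ B =
  [-9, 1]
  [6, 13]

Apply the min-plus product entry-by-entry:
  C[0][0] = min over k of (A[0][0] + B[0][0] = 4 + 5 = 9, A[0][1] + B[1][0] = -5 + -4 = -9) = -9 (attained at k = 1)
  C[0][1] = min over k of (A[0][0] + B[0][1] = 4 + 6 = 10, A[0][1] + B[1][1] = -5 + 6 = 1) = 1 (attained at k = 1)
  C[1][0] = min over k of (A[1][0] + B[0][0] = 7 + 5 = 12, A[1][1] + B[1][0] = 10 + -4 = 6) = 6 (attained at k = 1)
  C[1][1] = min over k of (A[1][0] + B[0][1] = 7 + 6 = 13, A[1][1] + B[1][1] = 10 + 6 = 16) = 13 (attained at k = 0)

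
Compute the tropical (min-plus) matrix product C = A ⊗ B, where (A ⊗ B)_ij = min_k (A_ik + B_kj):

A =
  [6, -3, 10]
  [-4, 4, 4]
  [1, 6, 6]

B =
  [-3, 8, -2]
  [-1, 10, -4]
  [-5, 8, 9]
A ⊗ B =
  [-4, 7, -7]
  [-7, 4, -6]
  [-2, 9, -1]

Apply the min-plus product entry-by-entry:
  C[0][0] = min over k of (A[0][0] + B[0][0] = 6 + -3 = 3, A[0][1] + B[1][0] = -3 + -1 = -4, A[0][2] + B[2][0] = 10 + -5 = 5) = -4 (attained at k = 1)
  C[0][1] = min over k of (A[0][0] + B[0][1] = 6 + 8 = 14, A[0][1] + B[1][1] = -3 + 10 = 7, A[0][2] + B[2][1] = 10 + 8 = 18) = 7 (attained at k = 1)
  C[0][2] = min over k of (A[0][0] + B[0][2] = 6 + -2 = 4, A[0][1] + B[1][2] = -3 + -4 = -7, A[0][2] + B[2][2] = 10 + 9 = 19) = -7 (attained at k = 1)
  C[1][0] = min over k of (A[1][0] + B[0][0] = -4 + -3 = -7, A[1][1] + B[1][0] = 4 + -1 = 3, A[1][2] + B[2][0] = 4 + -5 = -1) = -7 (attained at k = 0)
  C[1][1] = min over k of (A[1][0] + B[0][1] = -4 + 8 = 4, A[1][1] + B[1][1] = 4 + 10 = 14, A[1][2] + B[2][1] = 4 + 8 = 12) = 4 (attained at k = 0)
  C[1][2] = min over k of (A[1][0] + B[0][2] = -4 + -2 = -6, A[1][1] + B[1][2] = 4 + -4 = 0, A[1][2] + B[2][2] = 4 + 9 = 13) = -6 (attained at k = 0)
  C[2][0] = min over k of (A[2][0] + B[0][0] = 1 + -3 = -2, A[2][1] + B[1][0] = 6 + -1 = 5, A[2][2] + B[2][0] = 6 + -5 = 1) = -2 (attained at k = 0)
  C[2][1] = min over k of (A[2][0] + B[0][1] = 1 + 8 = 9, A[2][1] + B[1][1] = 6 + 10 = 16, A[2][2] + B[2][1] = 6 + 8 = 14) = 9 (attained at k = 0)
  C[2][2] = min over k of (A[2][0] + B[0][2] = 1 + -2 = -1, A[2][1] + B[1][2] = 6 + -4 = 2, A[2][2] + B[2][2] = 6 + 9 = 15) = -1 (attained at k = 0)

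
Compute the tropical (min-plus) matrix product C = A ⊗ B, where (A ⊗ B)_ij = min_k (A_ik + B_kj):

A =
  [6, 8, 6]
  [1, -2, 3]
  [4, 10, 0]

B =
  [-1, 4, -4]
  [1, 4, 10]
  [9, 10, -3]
A ⊗ B =
  [5, 10, 2]
  [-1, 2, -3]
  [3, 8, -3]

Apply the min-plus product entry-by-entry:
  C[0][0] = min over k of (A[0][0] + B[0][0] = 6 + -1 = 5, A[0][1] + B[1][0] = 8 + 1 = 9, A[0][2] + B[2][0] = 6 + 9 = 15) = 5 (attained at k = 0)
  C[0][1] = min over k of (A[0][0] + B[0][1] = 6 + 4 = 10, A[0][1] + B[1][1] = 8 + 4 = 12, A[0][2] + B[2][1] = 6 + 10 = 16) = 10 (attained at k = 0)
  C[0][2] = min over k of (A[0][0] + B[0][2] = 6 + -4 = 2, A[0][1] + B[1][2] = 8 + 10 = 18, A[0][2] + B[2][2] = 6 + -3 = 3) = 2 (attained at k = 0)
  C[1][0] = min over k of (A[1][0] + B[0][0] = 1 + -1 = 0, A[1][1] + B[1][0] = -2 + 1 = -1, A[1][2] + B[2][0] = 3 + 9 = 12) = -1 (attained at k = 1)
  C[1][1] = min over k of (A[1][0] + B[0][1] = 1 + 4 = 5, A[1][1] + B[1][1] = -2 + 4 = 2, A[1][2] + B[2][1] = 3 + 10 = 13) = 2 (attained at k = 1)
  C[1][2] = min over k of (A[1][0] + B[0][2] = 1 + -4 = -3, A[1][1] + B[1][2] = -2 + 10 = 8, A[1][2] + B[2][2] = 3 + -3 = 0) = -3 (attained at k = 0)
  C[2][0] = min over k of (A[2][0] + B[0][0] = 4 + -1 = 3, A[2][1] + B[1][0] = 10 + 1 = 11, A[2][2] + B[2][0] = 0 + 9 = 9) = 3 (attained at k = 0)
  C[2][1] = min over k of (A[2][0] + B[0][1] = 4 + 4 = 8, A[2][1] + B[1][1] = 10 + 4 = 14, A[2][2] + B[2][1] = 0 + 10 = 10) = 8 (attained at k = 0)
  C[2][2] = min over k of (A[2][0] + B[0][2] = 4 + -4 = 0, A[2][1] + B[1][2] = 10 + 10 = 20, A[2][2] + B[2][2] = 0 + -3 = -3) = -3 (attained at k = 2)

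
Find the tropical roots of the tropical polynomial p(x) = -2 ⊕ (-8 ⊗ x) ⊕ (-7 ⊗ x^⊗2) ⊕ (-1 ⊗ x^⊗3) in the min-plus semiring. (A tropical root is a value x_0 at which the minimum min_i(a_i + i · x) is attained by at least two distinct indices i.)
Roots: {-6, -1, 6}

Each tropical root is a break point of the lower envelope of the lines y = a_i + i · x (there are 4 lines, with slopes 0, 1, ..., 3). Only the lines that attain the minimum somewhere contribute to roots; other lines are dominated. Here the surviving (envelope) indices are i = 3, i = 2, i = 1, i = 0.
Intersections between consecutive envelope lines give the roots: for adjacent envelope indices i < j the intersection is x = (a_i − a_j) / (j − i). Reading off the sorted break points: {-6, -1, 6}.
Verification: at each break x_0, at least two indices attain the minimum of min_i(a_i + i · x_0).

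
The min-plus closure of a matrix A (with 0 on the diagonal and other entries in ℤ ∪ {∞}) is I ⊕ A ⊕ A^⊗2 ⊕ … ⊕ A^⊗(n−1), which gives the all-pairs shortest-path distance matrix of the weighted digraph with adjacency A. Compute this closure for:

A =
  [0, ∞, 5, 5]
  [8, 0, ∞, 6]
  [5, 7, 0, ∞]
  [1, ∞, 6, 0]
Closure =
  [0, 12, 5, 5]
  [7, 0, 12, 6]
  [5, 7, 0, 10]
  [1, 13, 6, 0]

This is the Floyd-Warshall all-pairs shortest-path computation. For each intermediate vertex k = 0, 1, …, 3, update dist[i][j] ← min(dist[i][j], dist[i][k] + dist[k][j]). The final matrix gives, for each (i, j), the minimum total weight of any directed path from i to j (possibly empty when i = j).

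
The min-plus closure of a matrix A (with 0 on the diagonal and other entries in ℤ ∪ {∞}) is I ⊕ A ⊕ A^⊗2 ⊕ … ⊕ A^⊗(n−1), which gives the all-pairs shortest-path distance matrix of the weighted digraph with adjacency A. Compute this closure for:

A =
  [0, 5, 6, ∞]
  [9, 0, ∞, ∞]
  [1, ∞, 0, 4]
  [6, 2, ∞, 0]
Closure =
  [0, 5, 6, 10]
  [9, 0, 15, 19]
  [1, 6, 0, 4]
  [6, 2, 12, 0]

This is the Floyd-Warshall all-pairs shortest-path computation. For each intermediate vertex k = 0, 1, …, 3, update dist[i][j] ← min(dist[i][j], dist[i][k] + dist[k][j]). The final matrix gives, for each (i, j), the minimum total weight of any directed path from i to j (possibly empty when i = j).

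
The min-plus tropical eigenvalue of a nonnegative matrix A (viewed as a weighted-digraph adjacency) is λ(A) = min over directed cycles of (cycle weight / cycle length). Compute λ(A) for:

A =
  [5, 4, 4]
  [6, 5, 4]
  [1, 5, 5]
λ(A) = 5/2

Enumerate directed cycles and compute their means (weight / length). Sample:
  cycle 0 → 0: weight = 5, length = 1, mean = 5/1 ≈ 5.000
  cycle 1 → 1: weight = 5, length = 1, mean = 5/1 ≈ 5.000
  cycle 2 → 2: weight = 5, length = 1, mean = 5/1 ≈ 5.000
  cycle 0 → 1 → 0: weight = 10, length = 2, mean = 10/2 ≈ 5.000
  cycle 0 → 2 → 0: weight = 5, length = 2, mean = 5/2 ≈ 2.500
  cycle 1 → 0 → 1: weight = 10, length = 2, mean = 10/2 ≈ 5.000
Minimum mean = 2.500, attained e.g. along the cycle 0 → 2 → 0 with weight 5 and length 2. So λ(A) = 5/2 = 5/2.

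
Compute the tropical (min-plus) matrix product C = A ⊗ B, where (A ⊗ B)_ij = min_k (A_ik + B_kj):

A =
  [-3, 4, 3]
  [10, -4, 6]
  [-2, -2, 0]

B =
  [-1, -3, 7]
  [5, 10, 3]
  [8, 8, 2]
A ⊗ B =
  [-4, -6, 4]
  [1, 6, -1]
  [-3, -5, 1]

Apply the min-plus product entry-by-entry:
  C[0][0] = min over k of (A[0][0] + B[0][0] = -3 + -1 = -4, A[0][1] + B[1][0] = 4 + 5 = 9, A[0][2] + B[2][0] = 3 + 8 = 11) = -4 (attained at k = 0)
  C[0][1] = min over k of (A[0][0] + B[0][1] = -3 + -3 = -6, A[0][1] + B[1][1] = 4 + 10 = 14, A[0][2] + B[2][1] = 3 + 8 = 11) = -6 (attained at k = 0)
  C[0][2] = min over k of (A[0][0] + B[0][2] = -3 + 7 = 4, A[0][1] + B[1][2] = 4 + 3 = 7, A[0][2] + B[2][2] = 3 + 2 = 5) = 4 (attained at k = 0)
  C[1][0] = min over k of (A[1][0] + B[0][0] = 10 + -1 = 9, A[1][1] + B[1][0] = -4 + 5 = 1, A[1][2] + B[2][0] = 6 + 8 = 14) = 1 (attained at k = 1)
  C[1][1] = min over k of (A[1][0] + B[0][1] = 10 + -3 = 7, A[1][1] + B[1][1] = -4 + 10 = 6, A[1][2] + B[2][1] = 6 + 8 = 14) = 6 (attained at k = 1)
  C[1][2] = min over k of (A[1][0] + B[0][2] = 10 + 7 = 17, A[1][1] + B[1][2] = -4 + 3 = -1, A[1][2] + B[2][2] = 6 + 2 = 8) = -1 (attained at k = 1)
  C[2][0] = min over k of (A[2][0] + B[0][0] = -2 + -1 = -3, A[2][1] + B[1][0] = -2 + 5 = 3, A[2][2] + B[2][0] = 0 + 8 = 8) = -3 (attained at k = 0)
  C[2][1] = min over k of (A[2][0] + B[0][1] = -2 + -3 = -5, A[2][1] + B[1][1] = -2 + 10 = 8, A[2][2] + B[2][1] = 0 + 8 = 8) = -5 (attained at k = 0)
  C[2][2] = min over k of (A[2][0] + B[0][2] = -2 + 7 = 5, A[2][1] + B[1][2] = -2 + 3 = 1, A[2][2] + B[2][2] = 0 + 2 = 2) = 1 (attained at k = 1)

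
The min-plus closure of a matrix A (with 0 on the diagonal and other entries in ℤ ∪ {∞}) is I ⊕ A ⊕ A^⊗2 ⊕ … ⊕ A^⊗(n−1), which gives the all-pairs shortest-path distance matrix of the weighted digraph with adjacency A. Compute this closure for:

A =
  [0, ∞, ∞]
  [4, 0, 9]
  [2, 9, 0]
Closure =
  [0, ∞, ∞]
  [4, 0, 9]
  [2, 9, 0]

This is the Floyd-Warshall all-pairs shortest-path computation. For each intermediate vertex k = 0, 1, …, 2, update dist[i][j] ← min(dist[i][j], dist[i][k] + dist[k][j]). The final matrix gives, for each (i, j), the minimum total weight of any directed path from i to j (possibly empty when i = j).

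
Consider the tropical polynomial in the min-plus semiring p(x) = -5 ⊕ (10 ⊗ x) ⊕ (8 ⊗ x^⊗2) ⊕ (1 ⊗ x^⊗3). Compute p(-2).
p(-2) = -5

A tropical monomial a ⊗ x^⊗i evaluates to a + i · x. Evaluating each term at x = -2:
  Term 0 contributes -5 + 0 · -2 = -5
  Term 1 contributes 10 + 1 · -2 = 8
  Term 2 contributes 8 + 2 · -2 = 4
  Term 3 contributes 1 + 3 · -2 = -5
p(-2) = ⊕ of these = min[-5, 8, 4, -5] = -5.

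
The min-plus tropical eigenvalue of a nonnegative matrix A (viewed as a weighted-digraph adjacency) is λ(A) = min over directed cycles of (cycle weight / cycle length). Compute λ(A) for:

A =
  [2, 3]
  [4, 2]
λ(A) = 2

Enumerate directed cycles and compute their means (weight / length). Sample:
  cycle 0 → 0: weight = 2, length = 1, mean = 2/1 ≈ 2.000
  cycle 1 → 1: weight = 2, length = 1, mean = 2/1 ≈ 2.000
  cycle 0 → 1 → 0: weight = 7, length = 2, mean = 7/2 ≈ 3.500
  cycle 1 → 0 → 1: weight = 7, length = 2, mean = 7/2 ≈ 3.500
Minimum mean = 2.000, attained e.g. along the cycle 0 → 0 with weight 2 and length 1. So λ(A) = 2/1 = 2.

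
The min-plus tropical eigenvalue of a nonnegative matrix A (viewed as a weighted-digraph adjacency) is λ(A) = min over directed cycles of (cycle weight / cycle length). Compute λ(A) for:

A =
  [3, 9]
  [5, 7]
λ(A) = 3

Enumerate directed cycles and compute their means (weight / length). Sample:
  cycle 0 → 0: weight = 3, length = 1, mean = 3/1 ≈ 3.000
  cycle 1 → 1: weight = 7, length = 1, mean = 7/1 ≈ 7.000
  cycle 0 → 1 → 0: weight = 14, length = 2, mean = 14/2 ≈ 7.000
  cycle 1 → 0 → 1: weight = 14, length = 2, mean = 14/2 ≈ 7.000
Minimum mean = 3.000, attained e.g. along the cycle 0 → 0 with weight 3 and length 1. So λ(A) = 3/1 = 3.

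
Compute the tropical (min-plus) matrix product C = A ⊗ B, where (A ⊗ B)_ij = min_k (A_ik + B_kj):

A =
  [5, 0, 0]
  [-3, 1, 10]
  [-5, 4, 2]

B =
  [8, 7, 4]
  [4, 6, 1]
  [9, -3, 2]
A ⊗ B =
  [4, -3, 1]
  [5, 4, 1]
  [3, -1, -1]

Apply the min-plus product entry-by-entry:
  C[0][0] = min over k of (A[0][0] + B[0][0] = 5 + 8 = 13, A[0][1] + B[1][0] = 0 + 4 = 4, A[0][2] + B[2][0] = 0 + 9 = 9) = 4 (attained at k = 1)
  C[0][1] = min over k of (A[0][0] + B[0][1] = 5 + 7 = 12, A[0][1] + B[1][1] = 0 + 6 = 6, A[0][2] + B[2][1] = 0 + -3 = -3) = -3 (attained at k = 2)
  C[0][2] = min over k of (A[0][0] + B[0][2] = 5 + 4 = 9, A[0][1] + B[1][2] = 0 + 1 = 1, A[0][2] + B[2][2] = 0 + 2 = 2) = 1 (attained at k = 1)
  C[1][0] = min over k of (A[1][0] + B[0][0] = -3 + 8 = 5, A[1][1] + B[1][0] = 1 + 4 = 5, A[1][2] + B[2][0] = 10 + 9 = 19) = 5 (attained at k = 0)
  C[1][1] = min over k of (A[1][0] + B[0][1] = -3 + 7 = 4, A[1][1] + B[1][1] = 1 + 6 = 7, A[1][2] + B[2][1] = 10 + -3 = 7) = 4 (attained at k = 0)
  C[1][2] = min over k of (A[1][0] + B[0][2] = -3 + 4 = 1, A[1][1] + B[1][2] = 1 + 1 = 2, A[1][2] + B[2][2] = 10 + 2 = 12) = 1 (attained at k = 0)
  C[2][0] = min over k of (A[2][0] + B[0][0] = -5 + 8 = 3, A[2][1] + B[1][0] = 4 + 4 = 8, A[2][2] + B[2][0] = 2 + 9 = 11) = 3 (attained at k = 0)
  C[2][1] = min over k of (A[2][0] + B[0][1] = -5 + 7 = 2, A[2][1] + B[1][1] = 4 + 6 = 10, A[2][2] + B[2][1] = 2 + -3 = -1) = -1 (attained at k = 2)
  C[2][2] = min over k of (A[2][0] + B[0][2] = -5 + 4 = -1, A[2][1] + B[1][2] = 4 + 1 = 5, A[2][2] + B[2][2] = 2 + 2 = 4) = -1 (attained at k = 0)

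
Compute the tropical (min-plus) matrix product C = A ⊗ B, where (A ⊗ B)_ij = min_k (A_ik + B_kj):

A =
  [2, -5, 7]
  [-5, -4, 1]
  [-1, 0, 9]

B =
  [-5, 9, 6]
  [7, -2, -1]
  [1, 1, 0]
A ⊗ B =
  [-3, -7, -6]
  [-10, -6, -5]
  [-6, -2, -1]

Apply the min-plus product entry-by-entry:
  C[0][0] = min over k of (A[0][0] + B[0][0] = 2 + -5 = -3, A[0][1] + B[1][0] = -5 + 7 = 2, A[0][2] + B[2][0] = 7 + 1 = 8) = -3 (attained at k = 0)
  C[0][1] = min over k of (A[0][0] + B[0][1] = 2 + 9 = 11, A[0][1] + B[1][1] = -5 + -2 = -7, A[0][2] + B[2][1] = 7 + 1 = 8) = -7 (attained at k = 1)
  C[0][2] = min over k of (A[0][0] + B[0][2] = 2 + 6 = 8, A[0][1] + B[1][2] = -5 + -1 = -6, A[0][2] + B[2][2] = 7 + 0 = 7) = -6 (attained at k = 1)
  C[1][0] = min over k of (A[1][0] + B[0][0] = -5 + -5 = -10, A[1][1] + B[1][0] = -4 + 7 = 3, A[1][2] + B[2][0] = 1 + 1 = 2) = -10 (attained at k = 0)
  C[1][1] = min over k of (A[1][0] + B[0][1] = -5 + 9 = 4, A[1][1] + B[1][1] = -4 + -2 = -6, A[1][2] + B[2][1] = 1 + 1 = 2) = -6 (attained at k = 1)
  C[1][2] = min over k of (A[1][0] + B[0][2] = -5 + 6 = 1, A[1][1] + B[1][2] = -4 + -1 = -5, A[1][2] + B[2][2] = 1 + 0 = 1) = -5 (attained at k = 1)
  C[2][0] = min over k of (A[2][0] + B[0][0] = -1 + -5 = -6, A[2][1] + B[1][0] = 0 + 7 = 7, A[2][2] + B[2][0] = 9 + 1 = 10) = -6 (attained at k = 0)
  C[2][1] = min over k of (A[2][0] + B[0][1] = -1 + 9 = 8, A[2][1] + B[1][1] = 0 + -2 = -2, A[2][2] + B[2][1] = 9 + 1 = 10) = -2 (attained at k = 1)
  C[2][2] = min over k of (A[2][0] + B[0][2] = -1 + 6 = 5, A[2][1] + B[1][2] = 0 + -1 = -1, A[2][2] + B[2][2] = 9 + 0 = 9) = -1 (attained at k = 1)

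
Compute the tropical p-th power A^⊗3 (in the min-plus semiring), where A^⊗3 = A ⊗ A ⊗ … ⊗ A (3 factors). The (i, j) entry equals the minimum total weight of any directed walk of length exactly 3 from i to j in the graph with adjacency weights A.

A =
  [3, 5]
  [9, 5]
A^⊗3 =
  [9, 11]
  [15, 15]

Each entry (A^⊗3)_ij equals the minimum over all length-3 walks i = v_0 → v_1 → … → v_3 = j of Σ_t A[v_t][v_{t+1}]. For example, for (i, j) = (0, 1) we minimise over 4 possible intermediate vertex sequences; the minimum is 11, attained along the walk 0 → 0 → 0 → 1.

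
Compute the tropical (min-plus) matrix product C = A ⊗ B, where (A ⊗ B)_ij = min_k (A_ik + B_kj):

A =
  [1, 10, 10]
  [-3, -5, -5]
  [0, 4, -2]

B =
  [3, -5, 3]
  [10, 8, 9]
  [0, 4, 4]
A ⊗ B =
  [4, -4, 4]
  [-5, -8, -1]
  [-2, -5, 2]

Apply the min-plus product entry-by-entry:
  C[0][0] = min over k of (A[0][0] + B[0][0] = 1 + 3 = 4, A[0][1] + B[1][0] = 10 + 10 = 20, A[0][2] + B[2][0] = 10 + 0 = 10) = 4 (attained at k = 0)
  C[0][1] = min over k of (A[0][0] + B[0][1] = 1 + -5 = -4, A[0][1] + B[1][1] = 10 + 8 = 18, A[0][2] + B[2][1] = 10 + 4 = 14) = -4 (attained at k = 0)
  C[0][2] = min over k of (A[0][0] + B[0][2] = 1 + 3 = 4, A[0][1] + B[1][2] = 10 + 9 = 19, A[0][2] + B[2][2] = 10 + 4 = 14) = 4 (attained at k = 0)
  C[1][0] = min over k of (A[1][0] + B[0][0] = -3 + 3 = 0, A[1][1] + B[1][0] = -5 + 10 = 5, A[1][2] + B[2][0] = -5 + 0 = -5) = -5 (attained at k = 2)
  C[1][1] = min over k of (A[1][0] + B[0][1] = -3 + -5 = -8, A[1][1] + B[1][1] = -5 + 8 = 3, A[1][2] + B[2][1] = -5 + 4 = -1) = -8 (attained at k = 0)
  C[1][2] = min over k of (A[1][0] + B[0][2] = -3 + 3 = 0, A[1][1] + B[1][2] = -5 + 9 = 4, A[1][2] + B[2][2] = -5 + 4 = -1) = -1 (attained at k = 2)
  C[2][0] = min over k of (A[2][0] + B[0][0] = 0 + 3 = 3, A[2][1] + B[1][0] = 4 + 10 = 14, A[2][2] + B[2][0] = -2 + 0 = -2) = -2 (attained at k = 2)
  C[2][1] = min over k of (A[2][0] + B[0][1] = 0 + -5 = -5, A[2][1] + B[1][1] = 4 + 8 = 12, A[2][2] + B[2][1] = -2 + 4 = 2) = -5 (attained at k = 0)
  C[2][2] = min over k of (A[2][0] + B[0][2] = 0 + 3 = 3, A[2][1] + B[1][2] = 4 + 9 = 13, A[2][2] + B[2][2] = -2 + 4 = 2) = 2 (attained at k = 2)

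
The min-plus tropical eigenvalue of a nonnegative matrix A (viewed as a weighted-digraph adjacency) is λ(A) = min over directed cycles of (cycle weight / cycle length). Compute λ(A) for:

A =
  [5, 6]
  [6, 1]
λ(A) = 1

Enumerate directed cycles and compute their means (weight / length). Sample:
  cycle 0 → 0: weight = 5, length = 1, mean = 5/1 ≈ 5.000
  cycle 1 → 1: weight = 1, length = 1, mean = 1/1 ≈ 1.000
  cycle 0 → 1 → 0: weight = 12, length = 2, mean = 12/2 ≈ 6.000
  cycle 1 → 0 → 1: weight = 12, length = 2, mean = 12/2 ≈ 6.000
Minimum mean = 1.000, attained e.g. along the cycle 1 → 1 with weight 1 and length 1. So λ(A) = 1/1 = 1.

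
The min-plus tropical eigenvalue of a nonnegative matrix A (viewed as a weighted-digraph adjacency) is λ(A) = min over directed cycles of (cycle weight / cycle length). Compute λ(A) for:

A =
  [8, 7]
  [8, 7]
λ(A) = 7

Enumerate directed cycles and compute their means (weight / length). Sample:
  cycle 0 → 0: weight = 8, length = 1, mean = 8/1 ≈ 8.000
  cycle 1 → 1: weight = 7, length = 1, mean = 7/1 ≈ 7.000
  cycle 0 → 1 → 0: weight = 15, length = 2, mean = 15/2 ≈ 7.500
  cycle 1 → 0 → 1: weight = 15, length = 2, mean = 15/2 ≈ 7.500
Minimum mean = 7.000, attained e.g. along the cycle 1 → 1 with weight 7 and length 1. So λ(A) = 7/1 = 7.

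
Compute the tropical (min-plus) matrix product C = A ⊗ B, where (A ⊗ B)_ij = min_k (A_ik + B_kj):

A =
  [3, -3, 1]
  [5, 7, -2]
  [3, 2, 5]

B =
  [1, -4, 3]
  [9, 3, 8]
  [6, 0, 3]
A ⊗ B =
  [4, -1, 4]
  [4, -2, 1]
  [4, -1, 6]

Apply the min-plus product entry-by-entry:
  C[0][0] = min over k of (A[0][0] + B[0][0] = 3 + 1 = 4, A[0][1] + B[1][0] = -3 + 9 = 6, A[0][2] + B[2][0] = 1 + 6 = 7) = 4 (attained at k = 0)
  C[0][1] = min over k of (A[0][0] + B[0][1] = 3 + -4 = -1, A[0][1] + B[1][1] = -3 + 3 = 0, A[0][2] + B[2][1] = 1 + 0 = 1) = -1 (attained at k = 0)
  C[0][2] = min over k of (A[0][0] + B[0][2] = 3 + 3 = 6, A[0][1] + B[1][2] = -3 + 8 = 5, A[0][2] + B[2][2] = 1 + 3 = 4) = 4 (attained at k = 2)
  C[1][0] = min over k of (A[1][0] + B[0][0] = 5 + 1 = 6, A[1][1] + B[1][0] = 7 + 9 = 16, A[1][2] + B[2][0] = -2 + 6 = 4) = 4 (attained at k = 2)
  C[1][1] = min over k of (A[1][0] + B[0][1] = 5 + -4 = 1, A[1][1] + B[1][1] = 7 + 3 = 10, A[1][2] + B[2][1] = -2 + 0 = -2) = -2 (attained at k = 2)
  C[1][2] = min over k of (A[1][0] + B[0][2] = 5 + 3 = 8, A[1][1] + B[1][2] = 7 + 8 = 15, A[1][2] + B[2][2] = -2 + 3 = 1) = 1 (attained at k = 2)
  C[2][0] = min over k of (A[2][0] + B[0][0] = 3 + 1 = 4, A[2][1] + B[1][0] = 2 + 9 = 11, A[2][2] + B[2][0] = 5 + 6 = 11) = 4 (attained at k = 0)
  C[2][1] = min over k of (A[2][0] + B[0][1] = 3 + -4 = -1, A[2][1] + B[1][1] = 2 + 3 = 5, A[2][2] + B[2][1] = 5 + 0 = 5) = -1 (attained at k = 0)
  C[2][2] = min over k of (A[2][0] + B[0][2] = 3 + 3 = 6, A[2][1] + B[1][2] = 2 + 8 = 10, A[2][2] + B[2][2] = 5 + 3 = 8) = 6 (attained at k = 0)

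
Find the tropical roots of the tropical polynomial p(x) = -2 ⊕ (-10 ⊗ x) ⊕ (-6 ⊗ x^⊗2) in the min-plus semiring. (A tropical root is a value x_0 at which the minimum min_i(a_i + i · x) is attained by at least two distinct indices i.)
Roots: {-4, 8}

Each tropical root is a break point of the lower envelope of the lines y = a_i + i · x (there are 3 lines, with slopes 0, 1, ..., 2). Only the lines that attain the minimum somewhere contribute to roots; other lines are dominated. Here the surviving (envelope) indices are i = 2, i = 1, i = 0.
Intersections between consecutive envelope lines give the roots: for adjacent envelope indices i < j the intersection is x = (a_i − a_j) / (j − i). Reading off the sorted break points: {-4, 8}.
Verification: at each break x_0, at least two indices attain the minimum of min_i(a_i + i · x_0).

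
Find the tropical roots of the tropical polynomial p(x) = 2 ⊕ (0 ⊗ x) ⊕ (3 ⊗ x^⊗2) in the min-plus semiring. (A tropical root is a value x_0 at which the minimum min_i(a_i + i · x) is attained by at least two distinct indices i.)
Roots: {-3, 2}

Each tropical root is a break point of the lower envelope of the lines y = a_i + i · x (there are 3 lines, with slopes 0, 1, ..., 2). Only the lines that attain the minimum somewhere contribute to roots; other lines are dominated. Here the surviving (envelope) indices are i = 2, i = 1, i = 0.
Intersections between consecutive envelope lines give the roots: for adjacent envelope indices i < j the intersection is x = (a_i − a_j) / (j − i). Reading off the sorted break points: {-3, 2}.
Verification: at each break x_0, at least two indices attain the minimum of min_i(a_i + i · x_0).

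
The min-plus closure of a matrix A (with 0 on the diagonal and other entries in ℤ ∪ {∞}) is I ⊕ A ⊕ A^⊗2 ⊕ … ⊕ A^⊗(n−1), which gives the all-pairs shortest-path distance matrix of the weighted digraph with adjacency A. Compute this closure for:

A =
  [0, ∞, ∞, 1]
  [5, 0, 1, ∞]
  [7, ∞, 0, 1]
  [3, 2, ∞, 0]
Closure =
  [0, 3, 4, 1]
  [5, 0, 1, 2]
  [4, 3, 0, 1]
  [3, 2, 3, 0]

This is the Floyd-Warshall all-pairs shortest-path computation. For each intermediate vertex k = 0, 1, …, 3, update dist[i][j] ← min(dist[i][j], dist[i][k] + dist[k][j]). The final matrix gives, for each (i, j), the minimum total weight of any directed path from i to j (possibly empty when i = j).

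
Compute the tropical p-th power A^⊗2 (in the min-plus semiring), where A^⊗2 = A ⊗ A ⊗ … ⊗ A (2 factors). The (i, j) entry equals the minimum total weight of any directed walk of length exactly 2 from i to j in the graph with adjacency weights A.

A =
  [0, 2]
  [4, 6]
A^⊗2 =
  [0, 2]
  [4, 6]

Each entry (A^⊗2)_ij equals the minimum over all length-2 walks i = v_0 → v_1 → … → v_2 = j of Σ_t A[v_t][v_{t+1}]. For example, for (i, j) = (0, 1) we minimise over 2 possible intermediate vertex sequences; the minimum is 2, attained along the walk 0 → 0 → 1.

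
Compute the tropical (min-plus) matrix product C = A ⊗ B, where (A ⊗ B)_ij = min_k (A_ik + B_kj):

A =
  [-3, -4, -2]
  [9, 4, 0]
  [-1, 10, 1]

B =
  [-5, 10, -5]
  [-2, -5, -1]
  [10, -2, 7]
A ⊗ B =
  [-8, -9, -8]
  [2, -2, 3]
  [-6, -1, -6]

Apply the min-plus product entry-by-entry:
  C[0][0] = min over k of (A[0][0] + B[0][0] = -3 + -5 = -8, A[0][1] + B[1][0] = -4 + -2 = -6, A[0][2] + B[2][0] = -2 + 10 = 8) = -8 (attained at k = 0)
  C[0][1] = min over k of (A[0][0] + B[0][1] = -3 + 10 = 7, A[0][1] + B[1][1] = -4 + -5 = -9, A[0][2] + B[2][1] = -2 + -2 = -4) = -9 (attained at k = 1)
  C[0][2] = min over k of (A[0][0] + B[0][2] = -3 + -5 = -8, A[0][1] + B[1][2] = -4 + -1 = -5, A[0][2] + B[2][2] = -2 + 7 = 5) = -8 (attained at k = 0)
  C[1][0] = min over k of (A[1][0] + B[0][0] = 9 + -5 = 4, A[1][1] + B[1][0] = 4 + -2 = 2, A[1][2] + B[2][0] = 0 + 10 = 10) = 2 (attained at k = 1)
  C[1][1] = min over k of (A[1][0] + B[0][1] = 9 + 10 = 19, A[1][1] + B[1][1] = 4 + -5 = -1, A[1][2] + B[2][1] = 0 + -2 = -2) = -2 (attained at k = 2)
  C[1][2] = min over k of (A[1][0] + B[0][2] = 9 + -5 = 4, A[1][1] + B[1][2] = 4 + -1 = 3, A[1][2] + B[2][2] = 0 + 7 = 7) = 3 (attained at k = 1)
  C[2][0] = min over k of (A[2][0] + B[0][0] = -1 + -5 = -6, A[2][1] + B[1][0] = 10 + -2 = 8, A[2][2] + B[2][0] = 1 + 10 = 11) = -6 (attained at k = 0)
  C[2][1] = min over k of (A[2][0] + B[0][1] = -1 + 10 = 9, A[2][1] + B[1][1] = 10 + -5 = 5, A[2][2] + B[2][1] = 1 + -2 = -1) = -1 (attained at k = 2)
  C[2][2] = min over k of (A[2][0] + B[0][2] = -1 + -5 = -6, A[2][1] + B[1][2] = 10 + -1 = 9, A[2][2] + B[2][2] = 1 + 7 = 8) = -6 (attained at k = 0)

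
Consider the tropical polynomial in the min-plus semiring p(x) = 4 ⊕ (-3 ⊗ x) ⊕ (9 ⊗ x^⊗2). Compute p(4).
p(4) = 1

A tropical monomial a ⊗ x^⊗i evaluates to a + i · x. Evaluating each term at x = 4:
  Term 0 contributes 4 + 0 · 4 = 4
  Term 1 contributes -3 + 1 · 4 = 1
  Term 2 contributes 9 + 2 · 4 = 17
p(4) = ⊕ of these = min[4, 1, 17] = 1.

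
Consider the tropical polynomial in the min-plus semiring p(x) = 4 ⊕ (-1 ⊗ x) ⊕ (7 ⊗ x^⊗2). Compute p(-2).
p(-2) = -3

A tropical monomial a ⊗ x^⊗i evaluates to a + i · x. Evaluating each term at x = -2:
  Term 0 contributes 4 + 0 · -2 = 4
  Term 1 contributes -1 + 1 · -2 = -3
  Term 2 contributes 7 + 2 · -2 = 3
p(-2) = ⊕ of these = min[4, -3, 3] = -3.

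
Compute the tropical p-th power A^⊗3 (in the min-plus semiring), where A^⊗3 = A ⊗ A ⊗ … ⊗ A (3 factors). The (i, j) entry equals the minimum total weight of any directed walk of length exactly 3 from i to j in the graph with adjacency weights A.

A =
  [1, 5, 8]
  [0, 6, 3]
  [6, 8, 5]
A^⊗3 =
  [3, 7, 9]
  [2, 6, 8]
  [8, 12, 14]

Each entry (A^⊗3)_ij equals the minimum over all length-3 walks i = v_0 → v_1 → … → v_3 = j of Σ_t A[v_t][v_{t+1}]. For example, for (i, j) = (0, 2) we minimise over 9 possible intermediate vertex sequences; the minimum is 9, attained along the walk 0 → 0 → 1 → 2.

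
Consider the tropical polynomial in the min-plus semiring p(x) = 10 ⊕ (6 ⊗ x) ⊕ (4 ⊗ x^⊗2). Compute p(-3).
p(-3) = -2

A tropical monomial a ⊗ x^⊗i evaluates to a + i · x. Evaluating each term at x = -3:
  Term 0 contributes 10 + 0 · -3 = 10
  Term 1 contributes 6 + 1 · -3 = 3
  Term 2 contributes 4 + 2 · -3 = -2
p(-3) = ⊕ of these = min[10, 3, -2] = -2.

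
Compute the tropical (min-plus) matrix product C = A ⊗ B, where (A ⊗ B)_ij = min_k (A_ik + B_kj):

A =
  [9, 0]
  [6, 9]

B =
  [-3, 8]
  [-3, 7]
A ⊗ B =
  [-3, 7]
  [3, 14]

Apply the min-plus product entry-by-entry:
  C[0][0] = min over k of (A[0][0] + B[0][0] = 9 + -3 = 6, A[0][1] + B[1][0] = 0 + -3 = -3) = -3 (attained at k = 1)
  C[0][1] = min over k of (A[0][0] + B[0][1] = 9 + 8 = 17, A[0][1] + B[1][1] = 0 + 7 = 7) = 7 (attained at k = 1)
  C[1][0] = min over k of (A[1][0] + B[0][0] = 6 + -3 = 3, A[1][1] + B[1][0] = 9 + -3 = 6) = 3 (attained at k = 0)
  C[1][1] = min over k of (A[1][0] + B[0][1] = 6 + 8 = 14, A[1][1] + B[1][1] = 9 + 7 = 16) = 14 (attained at k = 0)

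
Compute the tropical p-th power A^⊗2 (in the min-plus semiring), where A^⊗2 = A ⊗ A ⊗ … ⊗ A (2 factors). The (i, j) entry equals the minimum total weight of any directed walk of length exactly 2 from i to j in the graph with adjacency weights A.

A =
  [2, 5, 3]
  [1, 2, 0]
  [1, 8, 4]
A^⊗2 =
  [4, 7, 5]
  [1, 4, 2]
  [3, 6, 4]

Each entry (A^⊗2)_ij equals the minimum over all length-2 walks i = v_0 → v_1 → … → v_2 = j of Σ_t A[v_t][v_{t+1}]. For example, for (i, j) = (0, 2) we minimise over 3 possible intermediate vertex sequences; the minimum is 5, attained along the walk 0 → 0 → 2.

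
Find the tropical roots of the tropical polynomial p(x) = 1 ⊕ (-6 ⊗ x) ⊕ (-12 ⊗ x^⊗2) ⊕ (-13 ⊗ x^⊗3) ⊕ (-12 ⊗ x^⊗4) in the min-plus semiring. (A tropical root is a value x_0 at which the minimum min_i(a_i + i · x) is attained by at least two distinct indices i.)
Roots: {-1, 1, 6, 7}

Each tropical root is a break point of the lower envelope of the lines y = a_i + i · x (there are 5 lines, with slopes 0, 1, ..., 4). Only the lines that attain the minimum somewhere contribute to roots; other lines are dominated. Here the surviving (envelope) indices are i = 4, i = 3, i = 2, i = 1, i = 0.
Intersections between consecutive envelope lines give the roots: for adjacent envelope indices i < j the intersection is x = (a_i − a_j) / (j − i). Reading off the sorted break points: {-1, 1, 6, 7}.
Verification: at each break x_0, at least two indices attain the minimum of min_i(a_i + i · x_0).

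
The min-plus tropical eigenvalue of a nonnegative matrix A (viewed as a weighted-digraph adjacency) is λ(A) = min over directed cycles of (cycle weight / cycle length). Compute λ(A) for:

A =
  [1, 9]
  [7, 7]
λ(A) = 1

Enumerate directed cycles and compute their means (weight / length). Sample:
  cycle 0 → 0: weight = 1, length = 1, mean = 1/1 ≈ 1.000
  cycle 1 → 1: weight = 7, length = 1, mean = 7/1 ≈ 7.000
  cycle 0 → 1 → 0: weight = 16, length = 2, mean = 16/2 ≈ 8.000
  cycle 1 → 0 → 1: weight = 16, length = 2, mean = 16/2 ≈ 8.000
Minimum mean = 1.000, attained e.g. along the cycle 0 → 0 with weight 1 and length 1. So λ(A) = 1/1 = 1.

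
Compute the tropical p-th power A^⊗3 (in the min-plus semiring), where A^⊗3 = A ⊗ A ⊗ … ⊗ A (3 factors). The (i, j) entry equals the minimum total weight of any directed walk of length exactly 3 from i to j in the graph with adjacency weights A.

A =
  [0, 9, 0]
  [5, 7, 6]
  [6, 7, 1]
A^⊗3 =
  [0, 7, 0]
  [5, 12, 5]
  [6, 9, 3]

Each entry (A^⊗3)_ij equals the minimum over all length-3 walks i = v_0 → v_1 → … → v_3 = j of Σ_t A[v_t][v_{t+1}]. For example, for (i, j) = (0, 2) we minimise over 9 possible intermediate vertex sequences; the minimum is 0, attained along the walk 0 → 0 → 0 → 2.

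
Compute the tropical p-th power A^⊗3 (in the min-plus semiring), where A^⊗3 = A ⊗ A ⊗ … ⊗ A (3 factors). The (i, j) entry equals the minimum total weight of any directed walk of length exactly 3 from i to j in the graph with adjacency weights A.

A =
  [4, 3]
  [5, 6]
A^⊗3 =
  [12, 11]
  [13, 12]

Each entry (A^⊗3)_ij equals the minimum over all length-3 walks i = v_0 → v_1 → … → v_3 = j of Σ_t A[v_t][v_{t+1}]. For example, for (i, j) = (0, 1) we minimise over 4 possible intermediate vertex sequences; the minimum is 11, attained along the walk 0 → 0 → 0 → 1.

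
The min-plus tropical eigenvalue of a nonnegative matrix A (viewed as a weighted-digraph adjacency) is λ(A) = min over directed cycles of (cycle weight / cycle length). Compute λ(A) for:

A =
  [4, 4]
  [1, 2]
λ(A) = 2

Enumerate directed cycles and compute their means (weight / length). Sample:
  cycle 0 → 0: weight = 4, length = 1, mean = 4/1 ≈ 4.000
  cycle 1 → 1: weight = 2, length = 1, mean = 2/1 ≈ 2.000
  cycle 0 → 1 → 0: weight = 5, length = 2, mean = 5/2 ≈ 2.500
  cycle 1 → 0 → 1: weight = 5, length = 2, mean = 5/2 ≈ 2.500
Minimum mean = 2.000, attained e.g. along the cycle 1 → 1 with weight 2 and length 1. So λ(A) = 2/1 = 2.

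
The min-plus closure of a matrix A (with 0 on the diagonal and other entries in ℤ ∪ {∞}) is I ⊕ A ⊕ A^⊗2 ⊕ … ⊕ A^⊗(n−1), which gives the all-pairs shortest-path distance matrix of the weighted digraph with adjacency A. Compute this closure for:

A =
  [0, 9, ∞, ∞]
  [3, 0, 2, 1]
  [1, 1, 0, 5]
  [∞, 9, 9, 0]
Closure =
  [0, 9, 11, 10]
  [3, 0, 2, 1]
  [1, 1, 0, 2]
  [10, 9, 9, 0]

This is the Floyd-Warshall all-pairs shortest-path computation. For each intermediate vertex k = 0, 1, …, 3, update dist[i][j] ← min(dist[i][j], dist[i][k] + dist[k][j]). The final matrix gives, for each (i, j), the minimum total weight of any directed path from i to j (possibly empty when i = j).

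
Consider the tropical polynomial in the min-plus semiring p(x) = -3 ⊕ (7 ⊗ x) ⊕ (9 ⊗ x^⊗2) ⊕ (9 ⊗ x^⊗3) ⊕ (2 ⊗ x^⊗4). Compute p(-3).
p(-3) = -10

A tropical monomial a ⊗ x^⊗i evaluates to a + i · x. Evaluating each term at x = -3:
  Term 0 contributes -3 + 0 · -3 = -3
  Term 1 contributes 7 + 1 · -3 = 4
  Term 2 contributes 9 + 2 · -3 = 3
  Term 3 contributes 9 + 3 · -3 = 0
  Term 4 contributes 2 + 4 · -3 = -10
p(-3) = ⊕ of these = min[-3, 4, 3, 0, -10] = -10.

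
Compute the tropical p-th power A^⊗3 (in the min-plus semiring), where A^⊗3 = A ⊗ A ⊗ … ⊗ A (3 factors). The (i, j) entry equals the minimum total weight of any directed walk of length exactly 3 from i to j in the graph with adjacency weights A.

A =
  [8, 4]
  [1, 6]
A^⊗3 =
  [11, 9]
  [6, 11]

Each entry (A^⊗3)_ij equals the minimum over all length-3 walks i = v_0 → v_1 → … → v_3 = j of Σ_t A[v_t][v_{t+1}]. For example, for (i, j) = (0, 1) we minimise over 4 possible intermediate vertex sequences; the minimum is 9, attained along the walk 0 → 1 → 0 → 1.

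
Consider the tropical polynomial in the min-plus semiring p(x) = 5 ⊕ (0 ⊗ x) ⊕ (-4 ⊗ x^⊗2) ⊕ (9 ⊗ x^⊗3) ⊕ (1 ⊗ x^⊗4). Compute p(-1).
p(-1) = -6

A tropical monomial a ⊗ x^⊗i evaluates to a + i · x. Evaluating each term at x = -1:
  Term 0 contributes 5 + 0 · -1 = 5
  Term 1 contributes 0 + 1 · -1 = -1
  Term 2 contributes -4 + 2 · -1 = -6
  Term 3 contributes 9 + 3 · -1 = 6
  Term 4 contributes 1 + 4 · -1 = -3
p(-1) = ⊕ of these = min[5, -1, -6, 6, -3] = -6.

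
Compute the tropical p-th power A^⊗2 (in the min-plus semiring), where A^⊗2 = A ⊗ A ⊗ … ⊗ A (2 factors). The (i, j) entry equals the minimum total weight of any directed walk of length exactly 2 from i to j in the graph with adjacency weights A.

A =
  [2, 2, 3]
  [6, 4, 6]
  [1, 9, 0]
A^⊗2 =
  [4, 4, 3]
  [7, 8, 6]
  [1, 3, 0]

Each entry (A^⊗2)_ij equals the minimum over all length-2 walks i = v_0 → v_1 → … → v_2 = j of Σ_t A[v_t][v_{t+1}]. For example, for (i, j) = (0, 2) we minimise over 3 possible intermediate vertex sequences; the minimum is 3, attained along the walk 0 → 2 → 2.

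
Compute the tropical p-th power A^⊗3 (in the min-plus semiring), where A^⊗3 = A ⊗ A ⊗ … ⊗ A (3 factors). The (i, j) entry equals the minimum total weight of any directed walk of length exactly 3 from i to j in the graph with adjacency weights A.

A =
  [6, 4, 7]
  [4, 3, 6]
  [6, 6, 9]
A^⊗3 =
  [11, 10, 13]
  [10, 9, 12]
  [13, 12, 15]

Each entry (A^⊗3)_ij equals the minimum over all length-3 walks i = v_0 → v_1 → … → v_3 = j of Σ_t A[v_t][v_{t+1}]. For example, for (i, j) = (0, 2) we minimise over 9 possible intermediate vertex sequences; the minimum is 13, attained along the walk 0 → 1 → 1 → 2.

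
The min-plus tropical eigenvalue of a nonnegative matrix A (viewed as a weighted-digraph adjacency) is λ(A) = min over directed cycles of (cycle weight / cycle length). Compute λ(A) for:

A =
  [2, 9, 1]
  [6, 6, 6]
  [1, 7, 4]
λ(A) = 1

Enumerate directed cycles and compute their means (weight / length). Sample:
  cycle 0 → 0: weight = 2, length = 1, mean = 2/1 ≈ 2.000
  cycle 1 → 1: weight = 6, length = 1, mean = 6/1 ≈ 6.000
  cycle 2 → 2: weight = 4, length = 1, mean = 4/1 ≈ 4.000
  cycle 0 → 1 → 0: weight = 15, length = 2, mean = 15/2 ≈ 7.500
  cycle 0 → 2 → 0: weight = 2, length = 2, mean = 2/2 ≈ 1.000
  cycle 1 → 0 → 1: weight = 15, length = 2, mean = 15/2 ≈ 7.500
Minimum mean = 1.000, attained e.g. along the cycle 0 → 2 → 0 with weight 2 and length 2. So λ(A) = 2/2 = 1.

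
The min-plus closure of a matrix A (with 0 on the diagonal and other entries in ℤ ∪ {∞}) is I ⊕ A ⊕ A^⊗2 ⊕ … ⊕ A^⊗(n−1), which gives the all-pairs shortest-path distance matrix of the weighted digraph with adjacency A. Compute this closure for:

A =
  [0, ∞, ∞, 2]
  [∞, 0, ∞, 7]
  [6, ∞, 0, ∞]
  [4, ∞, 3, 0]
Closure =
  [0, ∞, 5, 2]
  [11, 0, 10, 7]
  [6, ∞, 0, 8]
  [4, ∞, 3, 0]

This is the Floyd-Warshall all-pairs shortest-path computation. For each intermediate vertex k = 0, 1, …, 3, update dist[i][j] ← min(dist[i][j], dist[i][k] + dist[k][j]). The final matrix gives, for each (i, j), the minimum total weight of any directed path from i to j (possibly empty when i = j).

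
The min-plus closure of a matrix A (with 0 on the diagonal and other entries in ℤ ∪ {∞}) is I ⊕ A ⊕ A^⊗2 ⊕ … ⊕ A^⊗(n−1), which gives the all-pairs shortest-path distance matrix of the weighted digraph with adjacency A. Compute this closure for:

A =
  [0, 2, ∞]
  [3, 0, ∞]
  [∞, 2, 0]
Closure =
  [0, 2, ∞]
  [3, 0, ∞]
  [5, 2, 0]

This is the Floyd-Warshall all-pairs shortest-path computation. For each intermediate vertex k = 0, 1, …, 2, update dist[i][j] ← min(dist[i][j], dist[i][k] + dist[k][j]). The final matrix gives, for each (i, j), the minimum total weight of any directed path from i to j (possibly empty when i = j).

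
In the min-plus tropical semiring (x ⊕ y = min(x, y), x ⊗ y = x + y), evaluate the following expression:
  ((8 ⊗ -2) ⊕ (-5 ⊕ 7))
((8 ⊗ -2) ⊕ (-5 ⊕ 7)) = -5

Expand innermost to outermost. Recall ⊕ takes the minimum of its arguments and ⊗ takes their sum. Working out the expression ((8 ⊗ -2) ⊕ (-5 ⊕ 7)) gives -5.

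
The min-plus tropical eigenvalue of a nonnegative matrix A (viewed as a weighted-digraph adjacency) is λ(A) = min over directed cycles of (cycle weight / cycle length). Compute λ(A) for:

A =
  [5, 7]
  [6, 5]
λ(A) = 5

Enumerate directed cycles and compute their means (weight / length). Sample:
  cycle 0 → 0: weight = 5, length = 1, mean = 5/1 ≈ 5.000
  cycle 1 → 1: weight = 5, length = 1, mean = 5/1 ≈ 5.000
  cycle 0 → 1 → 0: weight = 13, length = 2, mean = 13/2 ≈ 6.500
  cycle 1 → 0 → 1: weight = 13, length = 2, mean = 13/2 ≈ 6.500
Minimum mean = 5.000, attained e.g. along the cycle 0 → 0 with weight 5 and length 1. So λ(A) = 5/1 = 5.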